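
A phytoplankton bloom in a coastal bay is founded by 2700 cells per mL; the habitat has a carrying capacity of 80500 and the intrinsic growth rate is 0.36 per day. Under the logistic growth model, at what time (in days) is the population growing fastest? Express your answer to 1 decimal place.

Logistic growth is fastest at N = K/2 = 40250.
A = (K − N₀)/N₀ = 28.815. Set K/(1 + A·e^(−rt)) = K/2 → A·e^(−rt) = 1.
e^(−0.36t) = 1/28.815 = 0.0347044, so t = ln(28.815)/0.36 = 3.3609/0.36 = 9.3358.

9.3 days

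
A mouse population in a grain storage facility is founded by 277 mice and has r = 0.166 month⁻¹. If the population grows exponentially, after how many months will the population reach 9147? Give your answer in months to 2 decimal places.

21.07 months

Set N₀·e^(rt) = 9147: e^(0.166·t) = 9147/277 = 33.022.
0.166·t = ln(33.022) = 3.4972, so t = 3.4972/0.166 = 21.067.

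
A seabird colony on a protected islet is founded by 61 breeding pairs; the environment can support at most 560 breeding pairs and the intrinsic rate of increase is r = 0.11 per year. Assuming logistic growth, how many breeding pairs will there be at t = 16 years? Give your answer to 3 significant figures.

A = (K − N₀)/N₀ = (560 − 61)/61 = 8.1803.
N(t) = K/(1 + A·e^(−rt)) = 560/(1 + 8.1803×e^(−0.11×16)).
e^(−1.76) = 0.17204; denominator = 1 + 8.1803×0.17204 = 2.4074.
N = 560/2.4074 = 232.618.

233 breeding pairs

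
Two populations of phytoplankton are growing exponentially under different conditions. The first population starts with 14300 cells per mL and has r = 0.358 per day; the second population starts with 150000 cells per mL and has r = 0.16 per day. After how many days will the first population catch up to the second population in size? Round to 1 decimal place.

11.9 days

Set 14300·e^(0.358t) = 150000·e^(0.16t).
e^((0.358 − 0.16)t) = 150000/14300 → e^(0.198·t) = 10.49.
0.198·t = ln(10.49) = 2.3504, so t = 2.3504/0.198 = 11.871.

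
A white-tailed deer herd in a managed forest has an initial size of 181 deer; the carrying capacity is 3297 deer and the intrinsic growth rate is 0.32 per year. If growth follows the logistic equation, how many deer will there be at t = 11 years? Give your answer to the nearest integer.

2184 deer

A = (K − N₀)/N₀ = (3297 − 181)/181 = 17.215.
N(t) = K/(1 + A·e^(−rt)) = 3297/(1 + 17.215×e^(−0.32×11)).
e^(−3.52) = 0.029599; denominator = 1 + 17.215×0.029599 = 1.5096.
N = 3297/1.5096 = 2184.07.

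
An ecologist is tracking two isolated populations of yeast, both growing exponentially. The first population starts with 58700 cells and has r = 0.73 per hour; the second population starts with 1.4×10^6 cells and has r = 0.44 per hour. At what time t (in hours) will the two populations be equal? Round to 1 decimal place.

Set 58700·e^(0.73t) = 1.4×10^6·e^(0.44t).
e^((0.73 − 0.44)t) = 1.4×10^6/58700 → e^(0.29·t) = 23.85.
0.29·t = ln(23.85) = 3.1718, so t = 3.1718/0.29 = 10.937.

10.9 hours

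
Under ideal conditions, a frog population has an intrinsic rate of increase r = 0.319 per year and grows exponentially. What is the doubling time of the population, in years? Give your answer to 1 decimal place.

Doubling time t_d = ln(2)/r = 0.6931/0.319 = 2.1729.

2.2 years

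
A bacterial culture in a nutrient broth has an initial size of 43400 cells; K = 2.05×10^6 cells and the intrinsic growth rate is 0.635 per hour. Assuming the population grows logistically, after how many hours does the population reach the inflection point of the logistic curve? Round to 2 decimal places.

Logistic growth is fastest at N = K/2 = 1.025×10^6.
A = (K − N₀)/N₀ = 46.235. Set K/(1 + A·e^(−rt)) = K/2 → A·e^(−rt) = 1.
e^(−0.635t) = 1/46.235 = 0.0216286, so t = ln(46.235)/0.635 = 3.8337/0.635 = 6.0374.

6.04 hours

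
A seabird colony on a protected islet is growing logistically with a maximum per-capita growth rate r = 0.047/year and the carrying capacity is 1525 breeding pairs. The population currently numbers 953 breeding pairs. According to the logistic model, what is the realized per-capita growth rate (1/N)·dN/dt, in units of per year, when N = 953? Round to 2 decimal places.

(1/N)·dN/dt = r(1 − N/K) = 0.047 × (1 − 953/1525).
= 0.047 × 0.37508 = 0.017629.

0.02 per year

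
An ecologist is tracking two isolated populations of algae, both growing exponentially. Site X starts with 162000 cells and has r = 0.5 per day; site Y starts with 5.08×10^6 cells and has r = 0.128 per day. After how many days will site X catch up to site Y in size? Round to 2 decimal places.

9.26 days

Set 162000·e^(0.5t) = 5.08×10^6·e^(0.128t).
e^((0.5 − 0.128)t) = 5.08×10^6/162000 → e^(0.372·t) = 31.358.
0.372·t = ln(31.358) = 3.4455, so t = 3.4455/0.372 = 9.262.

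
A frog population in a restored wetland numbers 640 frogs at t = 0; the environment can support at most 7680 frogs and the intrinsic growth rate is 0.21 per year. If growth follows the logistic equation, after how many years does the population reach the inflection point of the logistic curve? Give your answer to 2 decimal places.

11.42 years

Logistic growth is fastest at N = K/2 = 3840.
A = (K − N₀)/N₀ = 11. Set K/(1 + A·e^(−rt)) = K/2 → A·e^(−rt) = 1.
e^(−0.21t) = 1/11 = 0.0909091, so t = ln(11)/0.21 = 2.3979/0.21 = 11.419.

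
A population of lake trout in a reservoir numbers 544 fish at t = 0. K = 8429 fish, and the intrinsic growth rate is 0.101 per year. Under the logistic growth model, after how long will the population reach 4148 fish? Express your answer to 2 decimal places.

26.16 years

A = (K − N₀)/N₀ = (8429 − 544)/544 = 14.494.
Solve 8429/(1 + 14.494·e^(−0.101t)) = 4148: 1 + 14.494·e^(−0.101t) = 2.0321, so e^(−0.101t) = 0.0712039.
−0.101·t = ln(0.0712039) = -2.6422, so t = 2.6422/0.101 = 26.16.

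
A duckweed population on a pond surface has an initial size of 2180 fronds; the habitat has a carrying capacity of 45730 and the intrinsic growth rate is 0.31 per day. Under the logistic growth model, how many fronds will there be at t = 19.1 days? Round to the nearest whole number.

43404 fronds

A = (K − N₀)/N₀ = (45730 − 2180)/2180 = 19.977.
N(t) = K/(1 + A·e^(−rt)) = 45730/(1 + 19.977×e^(−0.31×19.1)).
e^(−5.921) = 0.0026825; denominator = 1 + 19.977×0.0026825 = 1.0536.
N = 45730/1.0536 = 43404.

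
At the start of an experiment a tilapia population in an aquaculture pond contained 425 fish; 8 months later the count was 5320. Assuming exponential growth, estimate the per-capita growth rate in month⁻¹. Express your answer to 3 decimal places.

From N(t) = N₀·e^(rt): e^(r·8) = 5320/425 = 12.518.
r·8 = ln(12.518) = 2.5271, so r = 2.5271/8 = 0.31589.

0.316 per month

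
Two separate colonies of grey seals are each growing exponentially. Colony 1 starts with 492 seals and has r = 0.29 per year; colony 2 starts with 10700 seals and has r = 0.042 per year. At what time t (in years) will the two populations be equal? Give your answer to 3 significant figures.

Set 492·e^(0.29t) = 10700·e^(0.042t).
e^((0.29 − 0.042)t) = 10700/492 → e^(0.248·t) = 21.748.
0.248·t = ln(21.748) = 3.0795, so t = 3.0795/0.248 = 12.417.

12.4 years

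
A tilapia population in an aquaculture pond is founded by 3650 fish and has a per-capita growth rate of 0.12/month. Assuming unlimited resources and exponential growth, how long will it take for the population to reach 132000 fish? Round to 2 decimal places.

Set N₀·e^(rt) = 132000: e^(0.12·t) = 132000/3650 = 36.164.
0.12·t = ln(36.164) = 3.5881, so t = 3.5881/0.12 = 29.901.

29.90 months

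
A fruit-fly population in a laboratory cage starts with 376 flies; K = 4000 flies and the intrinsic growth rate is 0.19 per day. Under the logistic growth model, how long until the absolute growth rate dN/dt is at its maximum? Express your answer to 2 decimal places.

Logistic growth is fastest at N = K/2 = 2000.
A = (K − N₀)/N₀ = 9.6383. Set K/(1 + A·e^(−rt)) = K/2 → A·e^(−rt) = 1.
e^(−0.19t) = 1/9.6383 = 0.103753, so t = ln(9.6383)/0.19 = 2.2657/0.19 = 11.925.

11.92 days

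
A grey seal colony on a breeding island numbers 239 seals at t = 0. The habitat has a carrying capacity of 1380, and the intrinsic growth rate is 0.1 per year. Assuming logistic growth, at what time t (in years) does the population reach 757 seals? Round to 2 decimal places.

A = (K − N₀)/N₀ = (1380 − 239)/239 = 4.7741.
Solve 1380/(1 + 4.7741·e^(−0.1t)) = 757: 1 + 4.7741·e^(−0.1t) = 1.823, so e^(−0.1t) = 0.172387.
−0.1·t = ln(0.172387) = -1.758, so t = 1.758/0.1 = 17.58.

17.58 years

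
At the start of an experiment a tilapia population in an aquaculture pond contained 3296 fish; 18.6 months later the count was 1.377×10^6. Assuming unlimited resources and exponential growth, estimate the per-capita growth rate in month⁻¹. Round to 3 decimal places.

From N(t) = N₀·e^(rt): e^(r·18.6) = 1.377×10^6/3296 = 417.78.
r·18.6 = ln(417.78) = 6.035, so r = 6.035/18.6 = 0.32446.

0.324 per month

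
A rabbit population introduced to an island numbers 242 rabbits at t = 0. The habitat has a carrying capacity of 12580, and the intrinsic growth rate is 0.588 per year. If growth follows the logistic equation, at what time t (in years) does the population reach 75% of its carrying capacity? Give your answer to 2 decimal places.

8.55 years

A = (K − N₀)/N₀ = (12580 − 242)/242 = 50.983.
Solve 12580/(1 + 50.983·e^(−0.588t)) = 9435: 1 + 50.983·e^(−0.588t) = 1.3333, so e^(−0.588t) = 0.00653807.
−0.588·t = ln(0.00653807) = -5.0301, so t = 5.0301/0.588 = 8.5546.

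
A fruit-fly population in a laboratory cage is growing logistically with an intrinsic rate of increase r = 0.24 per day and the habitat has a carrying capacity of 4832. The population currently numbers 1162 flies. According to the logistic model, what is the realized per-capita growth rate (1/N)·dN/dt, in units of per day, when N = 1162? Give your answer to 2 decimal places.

0.18 per day

(1/N)·dN/dt = r(1 − N/K) = 0.24 × (1 − 1162/4832).
= 0.24 × 0.75952 = 0.18228.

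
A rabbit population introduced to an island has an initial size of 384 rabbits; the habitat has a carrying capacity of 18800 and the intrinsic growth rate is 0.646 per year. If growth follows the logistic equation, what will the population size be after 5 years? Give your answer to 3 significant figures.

A = (K − N₀)/N₀ = (18800 − 384)/384 = 47.958.
N(t) = K/(1 + A·e^(−rt)) = 18800/(1 + 47.958×e^(−0.646×5)).
e^(−3.23) = 0.039557; denominator = 1 + 47.958×0.039557 = 2.8971.
N = 18800/2.8971 = 6489.22.

6490 rabbits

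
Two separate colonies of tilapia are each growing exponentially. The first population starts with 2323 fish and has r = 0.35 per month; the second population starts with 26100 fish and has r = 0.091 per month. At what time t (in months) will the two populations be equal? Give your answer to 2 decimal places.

9.34 months

Set 2323·e^(0.35t) = 26100·e^(0.091t).
e^((0.35 − 0.091)t) = 26100/2323 → e^(0.259·t) = 11.235.
0.259·t = ln(11.235) = 2.4191, so t = 2.4191/0.259 = 9.3401.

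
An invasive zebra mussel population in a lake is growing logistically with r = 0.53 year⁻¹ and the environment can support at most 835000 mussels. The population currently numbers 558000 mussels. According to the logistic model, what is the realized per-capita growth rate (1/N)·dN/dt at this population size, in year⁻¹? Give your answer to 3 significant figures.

(1/N)·dN/dt = r(1 − N/K) = 0.53 × (1 − 558000/835000).
= 0.53 × 0.33174 = 0.17582.

0.176 per year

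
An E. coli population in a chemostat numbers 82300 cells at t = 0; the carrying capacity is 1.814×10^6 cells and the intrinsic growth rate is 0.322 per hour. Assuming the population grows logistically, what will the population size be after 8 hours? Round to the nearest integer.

697484 cells

A = (K − N₀)/N₀ = (1.814×10^6 − 82300)/82300 = 21.041.
N(t) = K/(1 + A·e^(−rt)) = 1.814×10^6/(1 + 21.041×e^(−0.322×8)).
e^(−2.576) = 0.076078; denominator = 1 + 21.041×0.076078 = 2.6008.
N = 1.814×10^6/2.6008 = 697484.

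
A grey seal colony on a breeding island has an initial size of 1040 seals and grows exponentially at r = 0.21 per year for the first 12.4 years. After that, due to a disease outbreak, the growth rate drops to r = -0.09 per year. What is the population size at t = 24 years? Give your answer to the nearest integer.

Phase 1: N(12.4) = 1040·e^(0.21×12.4) = 1040·e^2.604 = 14058.4.
Phase 2 runs for 24 − 12.4 = 11.6 years at r = -0.09.
N(24) = 14058.4·e^(-0.09×11.6) = 14058.4·e^-1.044 = 4949.17.

4949 seals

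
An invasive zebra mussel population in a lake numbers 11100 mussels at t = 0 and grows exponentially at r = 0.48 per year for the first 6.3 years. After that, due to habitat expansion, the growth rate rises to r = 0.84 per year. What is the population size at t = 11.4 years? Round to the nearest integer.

16563307 mussels

Phase 1: N(6.3) = 11100·e^(0.48×6.3) = 11100·e^3.024 = 228365.
Phase 2 runs for 11.4 − 6.3 = 5.1 years at r = 0.84.
N(11.4) = 228365·e^(0.84×5.1) = 228365·e^4.284 = 1.656331×10^7.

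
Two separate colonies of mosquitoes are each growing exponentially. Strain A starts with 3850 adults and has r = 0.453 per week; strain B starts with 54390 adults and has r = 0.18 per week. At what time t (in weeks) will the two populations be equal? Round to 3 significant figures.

Set 3850·e^(0.453t) = 54390·e^(0.18t).
e^((0.453 − 0.18)t) = 54390/3850 → e^(0.273·t) = 14.127.
0.273·t = ln(14.127) = 2.6481, so t = 2.6481/0.273 = 9.7.

9.70 weeks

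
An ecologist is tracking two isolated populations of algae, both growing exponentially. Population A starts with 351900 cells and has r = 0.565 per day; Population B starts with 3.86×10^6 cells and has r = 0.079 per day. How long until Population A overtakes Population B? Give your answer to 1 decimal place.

Set 351900·e^(0.565t) = 3.86×10^6·e^(0.079t).
e^((0.565 − 0.079)t) = 3.86×10^6/351900 → e^(0.486·t) = 10.969.
0.486·t = ln(10.969) = 2.3951, so t = 2.3951/0.486 = 4.9281.

4.9 days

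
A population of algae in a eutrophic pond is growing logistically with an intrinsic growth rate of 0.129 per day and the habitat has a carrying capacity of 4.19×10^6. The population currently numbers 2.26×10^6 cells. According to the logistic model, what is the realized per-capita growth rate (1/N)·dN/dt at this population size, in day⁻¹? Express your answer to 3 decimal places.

0.059 per day

(1/N)·dN/dt = r(1 − N/K) = 0.129 × (1 − 2.26×10^6/4.19×10^6).
= 0.129 × 0.46062 = 0.05942.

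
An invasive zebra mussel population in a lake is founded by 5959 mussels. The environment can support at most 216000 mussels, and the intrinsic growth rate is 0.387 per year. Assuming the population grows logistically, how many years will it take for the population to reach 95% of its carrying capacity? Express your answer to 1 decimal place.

A = (K − N₀)/N₀ = (216000 − 5959)/5959 = 35.248.
Solve 216000/(1 + 35.248·e^(−0.387t)) = 205200: 1 + 35.248·e^(−0.387t) = 1.0526, so e^(−0.387t) = 0.00149319.
−0.387·t = ln(0.00149319) = -6.5068, so t = 6.5068/0.387 = 16.814.

16.8 years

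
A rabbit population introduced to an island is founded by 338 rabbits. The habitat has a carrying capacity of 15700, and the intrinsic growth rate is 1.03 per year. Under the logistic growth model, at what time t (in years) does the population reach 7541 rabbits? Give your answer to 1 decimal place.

A = (K − N₀)/N₀ = (15700 − 338)/338 = 45.45.
Solve 15700/(1 + 45.45·e^(−1.03t)) = 7541: 1 + 45.45·e^(−1.03t) = 2.082, so e^(−1.03t) = 0.0238055.
−1.03·t = ln(0.0238055) = -3.7378, so t = 3.7378/1.03 = 3.629.

3.6 years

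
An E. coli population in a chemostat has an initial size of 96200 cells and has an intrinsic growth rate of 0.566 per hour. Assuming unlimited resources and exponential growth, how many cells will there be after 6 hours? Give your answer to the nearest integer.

N(t) = N₀·e^(rt) = 96200 × e^(0.566×6) = 96200 × e^3.396.
e^3.396 ≈ 29.844, so N ≈ 96200 × 29.844 = 2.871039×10^6.

2871039 cells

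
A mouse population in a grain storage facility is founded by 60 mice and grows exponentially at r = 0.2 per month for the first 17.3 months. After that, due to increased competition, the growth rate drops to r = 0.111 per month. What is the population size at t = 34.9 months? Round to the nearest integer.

13466 mice

Phase 1: N(17.3) = 60·e^(0.2×17.3) = 60·e^3.46 = 1909.02.
Phase 2 runs for 34.9 − 17.3 = 17.6 months at r = 0.111.
N(34.9) = 1909.02·e^(0.111×17.6) = 1909.02·e^1.954 = 13466.3.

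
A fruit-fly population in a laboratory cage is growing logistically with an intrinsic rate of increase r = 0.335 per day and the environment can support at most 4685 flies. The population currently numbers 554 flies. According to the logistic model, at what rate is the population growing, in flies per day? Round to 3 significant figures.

164 flies per day

dN/dt = rN(1 − N/K) = 0.335 × 554 × (1 − 554/4685).
1 − 554/4685 = 0.88175; dN/dt = 0.335 × 554 × 0.88175 = 163.64.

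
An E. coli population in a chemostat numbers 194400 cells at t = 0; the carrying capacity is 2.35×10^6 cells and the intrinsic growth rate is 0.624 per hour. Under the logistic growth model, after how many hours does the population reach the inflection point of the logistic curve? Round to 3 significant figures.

Logistic growth is fastest at N = K/2 = 1.175×10^6.
A = (K − N₀)/N₀ = 11.088. Set K/(1 + A·e^(−rt)) = K/2 → A·e^(−rt) = 1.
e^(−0.624t) = 1/11.088 = 0.0901837, so t = ln(11.088)/0.624 = 2.4059/0.624 = 3.8556.

3.86 hours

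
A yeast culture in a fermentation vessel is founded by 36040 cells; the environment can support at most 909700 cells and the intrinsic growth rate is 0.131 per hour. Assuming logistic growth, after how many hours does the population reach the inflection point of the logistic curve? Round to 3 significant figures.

24.3 hours

Logistic growth is fastest at N = K/2 = 454850.
A = (K − N₀)/N₀ = 24.241. Set K/(1 + A·e^(−rt)) = K/2 → A·e^(−rt) = 1.
e^(−0.131t) = 1/24.241 = 0.0412517, so t = ln(24.241)/0.131 = 3.1881/0.131 = 24.336.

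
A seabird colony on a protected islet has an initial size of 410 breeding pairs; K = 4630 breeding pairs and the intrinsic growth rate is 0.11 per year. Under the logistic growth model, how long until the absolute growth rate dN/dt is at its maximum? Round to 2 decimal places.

Logistic growth is fastest at N = K/2 = 2315.
A = (K − N₀)/N₀ = 10.293. Set K/(1 + A·e^(−rt)) = K/2 → A·e^(−rt) = 1.
e^(−0.11t) = 1/10.293 = 0.0971564, so t = ln(10.293)/0.11 = 2.3314/0.11 = 21.195.

21.19 years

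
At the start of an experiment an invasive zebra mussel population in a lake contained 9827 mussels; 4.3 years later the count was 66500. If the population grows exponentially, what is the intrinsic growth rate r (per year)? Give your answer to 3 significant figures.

From N(t) = N₀·e^(rt): e^(r·4.3) = 66500/9827 = 6.7671.
r·4.3 = ln(6.7671) = 1.9121, so r = 1.9121/4.3 = 0.44467.

0.445 per year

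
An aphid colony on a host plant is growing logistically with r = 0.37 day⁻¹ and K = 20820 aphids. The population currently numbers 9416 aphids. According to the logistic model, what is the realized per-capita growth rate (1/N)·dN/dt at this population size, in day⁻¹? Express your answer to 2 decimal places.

(1/N)·dN/dt = r(1 − N/K) = 0.37 × (1 − 9416/20820).
= 0.37 × 0.54774 = 0.20266.

0.20 per day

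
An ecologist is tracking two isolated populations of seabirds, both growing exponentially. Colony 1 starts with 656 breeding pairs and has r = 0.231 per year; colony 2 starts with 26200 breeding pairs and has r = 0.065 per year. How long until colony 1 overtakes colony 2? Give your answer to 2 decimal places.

22.21 years

Set 656·e^(0.231t) = 26200·e^(0.065t).
e^((0.231 − 0.065)t) = 26200/656 → e^(0.166·t) = 39.939.
0.166·t = ln(39.939) = 3.6874, so t = 3.6874/0.166 = 22.213.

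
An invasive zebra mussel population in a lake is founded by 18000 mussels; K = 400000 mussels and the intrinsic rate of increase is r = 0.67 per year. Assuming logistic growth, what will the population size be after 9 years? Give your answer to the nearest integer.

A = (K − N₀)/N₀ = (400000 − 18000)/18000 = 21.222.
N(t) = K/(1 + A·e^(−rt)) = 400000/(1 + 21.222×e^(−0.67×9)).
e^(−6.03) = 0.0024055; denominator = 1 + 21.222×0.0024055 = 1.051.
N = 400000/1.051 = 380572.

380572 mussels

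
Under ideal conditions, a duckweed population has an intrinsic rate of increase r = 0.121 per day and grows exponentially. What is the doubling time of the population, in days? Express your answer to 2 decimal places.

Doubling time t_d = ln(2)/r = 0.6931/0.121 = 5.7285.

5.73 days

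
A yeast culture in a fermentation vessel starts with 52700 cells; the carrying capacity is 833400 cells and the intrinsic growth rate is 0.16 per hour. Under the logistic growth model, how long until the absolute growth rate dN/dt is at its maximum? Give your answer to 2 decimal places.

Logistic growth is fastest at N = K/2 = 416700.
A = (K − N₀)/N₀ = 14.814. Set K/(1 + A·e^(−rt)) = K/2 → A·e^(−rt) = 1.
e^(−0.16t) = 1/14.814 = 0.0675035, so t = ln(14.814)/0.16 = 2.6956/0.16 = 16.847.

16.85 hours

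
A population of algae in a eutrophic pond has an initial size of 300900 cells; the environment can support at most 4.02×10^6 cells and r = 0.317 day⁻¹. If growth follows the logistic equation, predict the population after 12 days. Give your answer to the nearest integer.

A = (K − N₀)/N₀ = (4.02×10^6 − 300900)/300900 = 12.36.
N(t) = K/(1 + A·e^(−rt)) = 4.02×10^6/(1 + 12.36×e^(−0.317×12)).
e^(−3.804) = 0.022281; denominator = 1 + 12.36×0.022281 = 1.2754.
N = 4.02×10^6/1.2754 = 3.151959×10^6.

3151959 cells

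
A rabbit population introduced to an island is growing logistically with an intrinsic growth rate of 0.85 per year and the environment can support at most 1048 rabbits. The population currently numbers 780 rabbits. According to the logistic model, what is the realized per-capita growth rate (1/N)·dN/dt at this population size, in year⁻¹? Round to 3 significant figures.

(1/N)·dN/dt = r(1 − N/K) = 0.85 × (1 − 780/1048).
= 0.85 × 0.25573 = 0.21737.

0.217 per year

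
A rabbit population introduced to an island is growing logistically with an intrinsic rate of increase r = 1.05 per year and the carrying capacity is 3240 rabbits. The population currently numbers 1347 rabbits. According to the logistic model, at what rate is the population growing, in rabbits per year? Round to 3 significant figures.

dN/dt = rN(1 − N/K) = 1.05 × 1347 × (1 − 1347/3240).
1 − 1347/3240 = 0.58426; dN/dt = 1.05 × 1347 × 0.58426 = 826.35.

826 rabbits per year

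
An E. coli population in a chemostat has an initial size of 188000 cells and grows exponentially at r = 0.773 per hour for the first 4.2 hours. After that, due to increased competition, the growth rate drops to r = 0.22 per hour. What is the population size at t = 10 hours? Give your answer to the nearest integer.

Phase 1: N(4.2) = 188000·e^(0.773×4.2) = 188000·e^3.247 = 4.832127×10^6.
Phase 2 runs for 10 − 4.2 = 5.8 hours at r = 0.22.
N(10) = 4.832127×10^6·e^(0.22×5.8) = 4.832127×10^6·e^1.276 = 1.731004×10^7.

17310040 cells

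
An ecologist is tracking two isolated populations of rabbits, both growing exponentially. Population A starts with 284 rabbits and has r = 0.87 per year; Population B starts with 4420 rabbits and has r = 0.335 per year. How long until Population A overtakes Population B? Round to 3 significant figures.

Set 284·e^(0.87t) = 4420·e^(0.335t).
e^((0.87 − 0.335)t) = 4420/284 → e^(0.535·t) = 15.563.
0.535·t = ln(15.563) = 2.7449, so t = 2.7449/0.535 = 5.1307.

5.13 years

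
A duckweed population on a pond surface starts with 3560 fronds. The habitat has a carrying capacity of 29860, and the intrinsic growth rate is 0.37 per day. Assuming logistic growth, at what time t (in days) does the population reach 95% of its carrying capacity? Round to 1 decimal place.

A = (K − N₀)/N₀ = (29860 − 3560)/3560 = 7.3876.
Solve 29860/(1 + 7.3876·e^(−0.37t)) = 28367: 1 + 7.3876·e^(−0.37t) = 1.0526, so e^(−0.37t) = 0.00712427.
−0.37·t = ln(0.00712427) = -4.9442, so t = 4.9442/0.37 = 13.363.

13.4 days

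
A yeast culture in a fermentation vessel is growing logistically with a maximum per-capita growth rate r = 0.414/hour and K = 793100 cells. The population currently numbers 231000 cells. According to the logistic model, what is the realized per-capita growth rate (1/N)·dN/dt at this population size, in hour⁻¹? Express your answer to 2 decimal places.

0.29 per hour

(1/N)·dN/dt = r(1 − N/K) = 0.414 × (1 − 231000/793100).
= 0.414 × 0.70874 = 0.29342.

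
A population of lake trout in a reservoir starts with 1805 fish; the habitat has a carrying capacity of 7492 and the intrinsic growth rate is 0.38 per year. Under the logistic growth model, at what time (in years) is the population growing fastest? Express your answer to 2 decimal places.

3.02 years

Logistic growth is fastest at N = K/2 = 3746.
A = (K − N₀)/N₀ = 3.1507. Set K/(1 + A·e^(−rt)) = K/2 → A·e^(−rt) = 1.
e^(−0.38t) = 1/3.1507 = 0.317391, so t = ln(3.1507)/0.38 = 1.1476/0.38 = 3.0201.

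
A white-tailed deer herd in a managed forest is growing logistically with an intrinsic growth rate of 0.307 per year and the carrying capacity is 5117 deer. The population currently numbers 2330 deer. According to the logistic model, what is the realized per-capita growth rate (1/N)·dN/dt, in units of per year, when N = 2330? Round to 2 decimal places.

(1/N)·dN/dt = r(1 − N/K) = 0.307 × (1 − 2330/5117).
= 0.307 × 0.54466 = 0.16721.

0.17 per year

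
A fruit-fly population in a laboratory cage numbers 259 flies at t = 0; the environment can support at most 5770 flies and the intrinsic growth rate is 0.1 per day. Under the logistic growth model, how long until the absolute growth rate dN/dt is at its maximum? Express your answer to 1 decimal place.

30.6 days

Logistic growth is fastest at N = K/2 = 2885.
A = (K − N₀)/N₀ = 21.278. Set K/(1 + A·e^(−rt)) = K/2 → A·e^(−rt) = 1.
e^(−0.1t) = 1/21.278 = 0.0469969, so t = ln(21.278)/0.1 = 3.0577/0.1 = 30.577.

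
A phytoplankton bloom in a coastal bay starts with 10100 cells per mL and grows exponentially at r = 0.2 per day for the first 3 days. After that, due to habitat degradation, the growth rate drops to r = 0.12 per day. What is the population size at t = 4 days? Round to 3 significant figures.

20700 cells per mL

Phase 1: N(3) = 10100·e^(0.2×3) = 10100·e^0.6 = 18403.4.
Phase 2 runs for 4 − 3 = 1 days at r = 0.12.
N(4) = 18403.4·e^(0.12×1) = 18403.4·e^0.12 = 20749.8.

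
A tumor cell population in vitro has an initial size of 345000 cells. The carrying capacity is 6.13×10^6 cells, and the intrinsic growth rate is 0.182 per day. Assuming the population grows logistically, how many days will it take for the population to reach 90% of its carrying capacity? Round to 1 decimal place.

A = (K − N₀)/N₀ = (6.13×10^6 − 345000)/345000 = 16.768.
Solve 6.13×10^6/(1 + 16.768·e^(−0.182t)) = 5.517×10^6: 1 + 16.768·e^(−0.182t) = 1.1111, so e^(−0.182t) = 0.00662633.
−0.182·t = ln(0.00662633) = -5.0167, so t = 5.0167/0.182 = 27.564.

27.6 days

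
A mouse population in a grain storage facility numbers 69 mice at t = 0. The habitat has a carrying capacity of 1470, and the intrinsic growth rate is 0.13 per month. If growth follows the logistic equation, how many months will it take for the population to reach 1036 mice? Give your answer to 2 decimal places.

29.85 months

A = (K − N₀)/N₀ = (1470 − 69)/69 = 20.304.
Solve 1470/(1 + 20.304·e^(−0.13t)) = 1036: 1 + 20.304·e^(−0.13t) = 1.4189, so e^(−0.13t) = 0.020632.
−0.13·t = ln(0.020632) = -3.8809, so t = 3.8809/0.13 = 29.853.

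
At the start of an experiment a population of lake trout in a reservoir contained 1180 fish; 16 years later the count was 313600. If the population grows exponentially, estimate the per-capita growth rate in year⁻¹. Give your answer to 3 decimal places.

From N(t) = N₀·e^(rt): e^(r·16) = 313600/1180 = 265.76.
r·16 = ln(265.76) = 5.5826, so r = 5.5826/16 = 0.34891.

0.349 per year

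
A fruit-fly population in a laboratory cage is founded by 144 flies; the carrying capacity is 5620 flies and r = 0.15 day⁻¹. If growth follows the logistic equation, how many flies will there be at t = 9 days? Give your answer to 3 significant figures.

A = (K − N₀)/N₀ = (5620 − 144)/144 = 38.028.
N(t) = K/(1 + A·e^(−rt)) = 5620/(1 + 38.028×e^(−0.15×9)).
e^(−1.35) = 0.25924; denominator = 1 + 38.028×0.25924 = 10.858.
N = 5620/10.858 = 517.575.

518 flies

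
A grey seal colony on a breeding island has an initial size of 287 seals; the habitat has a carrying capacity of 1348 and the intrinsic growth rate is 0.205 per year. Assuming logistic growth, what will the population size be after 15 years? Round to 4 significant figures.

A = (K − N₀)/N₀ = (1348 − 287)/287 = 3.6969.
N(t) = K/(1 + A·e^(−rt)) = 1348/(1 + 3.6969×e^(−0.205×15)).
e^(−3.075) = 0.04619; denominator = 1 + 3.6969×0.04619 = 1.1708.
N = 1348/1.1708 = 1151.39.

1151 seals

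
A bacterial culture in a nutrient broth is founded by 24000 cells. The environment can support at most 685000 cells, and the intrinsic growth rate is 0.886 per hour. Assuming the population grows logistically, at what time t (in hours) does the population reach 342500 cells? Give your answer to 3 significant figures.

3.74 hours

A = (K − N₀)/N₀ = (685000 − 24000)/24000 = 27.542.
Solve 685000/(1 + 27.542·e^(−0.886t)) = 342500: 1 + 27.542·e^(−0.886t) = 2, so e^(−0.886t) = 0.0363086.
−0.886·t = ln(0.0363086) = -3.3157, so t = 3.3157/0.886 = 3.7423.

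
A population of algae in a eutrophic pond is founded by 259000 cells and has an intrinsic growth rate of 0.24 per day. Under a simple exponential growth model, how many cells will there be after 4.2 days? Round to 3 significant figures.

N(t) = N₀·e^(rt) = 259000 × e^(0.24×4.2) = 259000 × e^1.008.
e^1.008 ≈ 2.7401, so N ≈ 259000 × 2.7401 = 709690.

710000 cells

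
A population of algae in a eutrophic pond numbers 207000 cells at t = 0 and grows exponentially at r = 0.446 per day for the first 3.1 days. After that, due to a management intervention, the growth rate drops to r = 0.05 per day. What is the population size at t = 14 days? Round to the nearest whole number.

1422710 cells

Phase 1: N(3.1) = 207000·e^(0.446×3.1) = 207000·e^1.383 = 824947.
Phase 2 runs for 14 − 3.1 = 10.9 days at r = 0.05.
N(14) = 824947·e^(0.05×10.9) = 824947·e^0.545 = 1.42271×10^6.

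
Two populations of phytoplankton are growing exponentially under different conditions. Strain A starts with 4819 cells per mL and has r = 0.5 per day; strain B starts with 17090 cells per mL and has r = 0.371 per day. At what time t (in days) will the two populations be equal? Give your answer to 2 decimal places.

9.81 days

Set 4819·e^(0.5t) = 17090·e^(0.371t).
e^((0.5 − 0.371)t) = 17090/4819 → e^(0.129·t) = 3.5464.
0.129·t = ln(3.5464) = 1.2659, so t = 1.2659/0.129 = 9.8134.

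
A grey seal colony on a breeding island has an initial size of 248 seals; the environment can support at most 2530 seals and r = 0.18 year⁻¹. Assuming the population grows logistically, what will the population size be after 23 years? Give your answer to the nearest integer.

2207 seals

A = (K − N₀)/N₀ = (2530 − 248)/248 = 9.2016.
N(t) = K/(1 + A·e^(−rt)) = 2530/(1 + 9.2016×e^(−0.18×23)).
e^(−4.14) = 0.015923; denominator = 1 + 9.2016×0.015923 = 1.1465.
N = 2530/1.1465 = 2206.69.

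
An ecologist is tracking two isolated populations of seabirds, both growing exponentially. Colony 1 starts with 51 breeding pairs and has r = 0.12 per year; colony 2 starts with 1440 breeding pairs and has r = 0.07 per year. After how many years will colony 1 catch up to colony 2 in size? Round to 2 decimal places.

Set 51·e^(0.12t) = 1440·e^(0.07t).
e^((0.12 − 0.07)t) = 1440/51 → e^(0.05·t) = 28.235.
0.05·t = ln(28.235) = 3.3406, so t = 3.3406/0.05 = 66.811.

66.81 years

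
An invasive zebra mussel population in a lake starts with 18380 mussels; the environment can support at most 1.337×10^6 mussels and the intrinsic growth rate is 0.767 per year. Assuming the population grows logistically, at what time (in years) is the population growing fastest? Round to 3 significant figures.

5.57 years

Logistic growth is fastest at N = K/2 = 668500.
A = (K − N₀)/N₀ = 71.742. Set K/(1 + A·e^(−rt)) = K/2 → A·e^(−rt) = 1.
e^(−0.767t) = 1/71.742 = 0.0139388, so t = ln(71.742)/0.767 = 4.2731/0.767 = 5.5712.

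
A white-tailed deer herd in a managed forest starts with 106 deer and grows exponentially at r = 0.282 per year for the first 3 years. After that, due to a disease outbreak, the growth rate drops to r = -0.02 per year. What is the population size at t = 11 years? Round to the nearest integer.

210 deer

Phase 1: N(3) = 106·e^(0.282×3) = 106·e^0.846 = 247.013.
Phase 2 runs for 11 − 3 = 8 years at r = -0.02.
N(11) = 247.013·e^(-0.02×8) = 247.013·e^-0.16 = 210.49.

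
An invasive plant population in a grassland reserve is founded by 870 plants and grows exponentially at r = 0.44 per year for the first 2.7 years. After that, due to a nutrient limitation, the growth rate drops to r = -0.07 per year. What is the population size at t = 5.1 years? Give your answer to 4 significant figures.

Phase 1: N(2.7) = 870·e^(0.44×2.7) = 870·e^1.188 = 2854.05.
Phase 2 runs for 5.1 − 2.7 = 2.4 years at r = -0.07.
N(5.1) = 2854.05·e^(-0.07×2.4) = 2854.05·e^-0.168 = 2412.68.

2413 plants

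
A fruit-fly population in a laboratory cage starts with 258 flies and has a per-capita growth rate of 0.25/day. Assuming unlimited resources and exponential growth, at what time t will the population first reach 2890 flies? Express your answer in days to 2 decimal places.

Set N₀·e^(rt) = 2890: e^(0.25·t) = 2890/258 = 11.202.
0.25·t = ln(11.202) = 2.4161, so t = 2.4161/0.25 = 9.6642.

9.66 days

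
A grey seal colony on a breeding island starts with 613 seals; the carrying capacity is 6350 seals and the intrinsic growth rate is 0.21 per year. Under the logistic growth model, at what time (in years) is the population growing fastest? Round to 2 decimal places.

Logistic growth is fastest at N = K/2 = 3175.
A = (K − N₀)/N₀ = 9.3589. Set K/(1 + A·e^(−rt)) = K/2 → A·e^(−rt) = 1.
e^(−0.21t) = 1/9.3589 = 0.10685, so t = ln(9.3589)/0.21 = 2.2363/0.21 = 10.649.

10.65 years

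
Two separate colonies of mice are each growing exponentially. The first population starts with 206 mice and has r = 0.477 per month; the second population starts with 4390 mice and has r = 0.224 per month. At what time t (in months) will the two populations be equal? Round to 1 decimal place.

Set 206·e^(0.477t) = 4390·e^(0.224t).
e^((0.477 − 0.224)t) = 4390/206 → e^(0.253·t) = 21.311.
0.253·t = ln(21.311) = 3.0592, so t = 3.0592/0.253 = 12.092.

12.1 months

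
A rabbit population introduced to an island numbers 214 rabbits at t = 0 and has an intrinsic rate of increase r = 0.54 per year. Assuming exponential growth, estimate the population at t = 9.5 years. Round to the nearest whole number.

36170 rabbits

N(t) = N₀·e^(rt) = 214 × e^(0.54×9.5) = 214 × e^5.13.
e^5.13 ≈ 169.02, so N ≈ 214 × 169.02 = 36169.7.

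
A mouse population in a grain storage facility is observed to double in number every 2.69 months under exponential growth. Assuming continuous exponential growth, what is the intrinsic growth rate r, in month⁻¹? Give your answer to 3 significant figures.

r = ln(2)/t_d = 0.6931/2.69 = 0.25768.

0.258 per month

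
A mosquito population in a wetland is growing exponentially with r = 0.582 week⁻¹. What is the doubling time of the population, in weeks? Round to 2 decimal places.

1.19 weeks

Doubling time t_d = ln(2)/r = 0.6931/0.582 = 1.191.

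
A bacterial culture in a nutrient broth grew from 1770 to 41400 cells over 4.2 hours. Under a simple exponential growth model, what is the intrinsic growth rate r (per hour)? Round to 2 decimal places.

0.75 per hour

From N(t) = N₀·e^(rt): e^(r·4.2) = 41400/1770 = 23.39.
r·4.2 = ln(23.39) = 3.1523, so r = 3.1523/4.2 = 0.75055.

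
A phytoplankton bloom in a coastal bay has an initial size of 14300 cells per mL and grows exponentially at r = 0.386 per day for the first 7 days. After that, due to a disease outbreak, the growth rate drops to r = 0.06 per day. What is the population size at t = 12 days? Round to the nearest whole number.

Phase 1: N(7) = 14300·e^(0.386×7) = 14300·e^2.702 = 213206.
Phase 2 runs for 12 − 7 = 5 days at r = 0.06.
N(12) = 213206·e^(0.06×5) = 213206·e^0.3 = 287798.

287798 cells per mL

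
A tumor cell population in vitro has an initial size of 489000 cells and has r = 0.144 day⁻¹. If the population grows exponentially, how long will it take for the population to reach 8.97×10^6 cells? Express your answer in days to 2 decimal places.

20.20 days

Set N₀·e^(rt) = 8.97×10^6: e^(0.144·t) = 8.97×10^6/489000 = 18.344.
0.144·t = ln(18.344) = 2.9093, so t = 2.9093/0.144 = 20.203.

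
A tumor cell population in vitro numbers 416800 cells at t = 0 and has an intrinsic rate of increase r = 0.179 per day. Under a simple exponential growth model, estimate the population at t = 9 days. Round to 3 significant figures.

N(t) = N₀·e^(rt) = 416800 × e^(0.179×9) = 416800 × e^1.611.
e^1.611 ≈ 5.0078, so N ≈ 416800 × 5.0078 = 2.087258×10^6.

2090000 cells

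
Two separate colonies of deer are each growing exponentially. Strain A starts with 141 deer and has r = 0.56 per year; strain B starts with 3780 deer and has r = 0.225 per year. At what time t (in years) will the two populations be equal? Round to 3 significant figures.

Set 141·e^(0.56t) = 3780·e^(0.225t).
e^((0.56 − 0.225)t) = 3780/141 → e^(0.335·t) = 26.809.
0.335·t = ln(26.809) = 3.2887, so t = 3.2887/0.335 = 9.8171.

9.82 years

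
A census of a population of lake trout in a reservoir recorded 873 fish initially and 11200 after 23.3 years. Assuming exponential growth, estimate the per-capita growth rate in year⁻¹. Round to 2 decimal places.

From N(t) = N₀·e^(rt): e^(r·23.3) = 11200/873 = 12.829.
r·23.3 = ln(12.829) = 2.5517, so r = 2.5517/23.3 = 0.10952.

0.11 per year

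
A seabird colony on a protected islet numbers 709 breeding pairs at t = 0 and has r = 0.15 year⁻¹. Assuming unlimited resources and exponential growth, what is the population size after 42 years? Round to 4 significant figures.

N(t) = N₀·e^(rt) = 709 × e^(0.15×42) = 709 × e^6.3.
e^6.3 ≈ 544.57, so N ≈ 709 × 544.57 = 386101.

386100 breeding pairs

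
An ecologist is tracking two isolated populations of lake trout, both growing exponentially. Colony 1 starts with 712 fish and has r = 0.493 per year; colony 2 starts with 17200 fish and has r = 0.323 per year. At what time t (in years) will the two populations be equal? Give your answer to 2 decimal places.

Set 712·e^(0.493t) = 17200·e^(0.323t).
e^((0.493 − 0.323)t) = 17200/712 → e^(0.17·t) = 24.157.
0.17·t = ln(24.157) = 3.1846, so t = 3.1846/0.17 = 18.733.

18.73 years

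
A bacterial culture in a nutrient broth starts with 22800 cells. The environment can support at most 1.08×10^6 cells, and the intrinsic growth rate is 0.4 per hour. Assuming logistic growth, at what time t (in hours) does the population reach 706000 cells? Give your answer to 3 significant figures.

11.2 hours

A = (K − N₀)/N₀ = (1.08×10^6 − 22800)/22800 = 46.368.
Solve 1.08×10^6/(1 + 46.368·e^(−0.4t)) = 706000: 1 + 46.368·e^(−0.4t) = 1.5297, so e^(−0.4t) = 0.0114247.
−0.4·t = ln(0.0114247) = -4.472, so t = 4.472/0.4 = 11.18.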